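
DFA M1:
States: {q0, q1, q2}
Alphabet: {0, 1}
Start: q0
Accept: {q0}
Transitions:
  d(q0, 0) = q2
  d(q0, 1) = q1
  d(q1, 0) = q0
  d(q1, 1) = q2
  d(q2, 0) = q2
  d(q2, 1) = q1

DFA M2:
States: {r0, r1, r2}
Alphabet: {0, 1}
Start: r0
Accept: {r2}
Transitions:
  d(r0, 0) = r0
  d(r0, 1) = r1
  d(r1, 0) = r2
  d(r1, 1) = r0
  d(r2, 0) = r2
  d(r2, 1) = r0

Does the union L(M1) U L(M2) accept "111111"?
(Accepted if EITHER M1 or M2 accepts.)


M1: final=q2 accepted=False
M2: final=r0 accepted=False

No, union rejects (neither accepts)


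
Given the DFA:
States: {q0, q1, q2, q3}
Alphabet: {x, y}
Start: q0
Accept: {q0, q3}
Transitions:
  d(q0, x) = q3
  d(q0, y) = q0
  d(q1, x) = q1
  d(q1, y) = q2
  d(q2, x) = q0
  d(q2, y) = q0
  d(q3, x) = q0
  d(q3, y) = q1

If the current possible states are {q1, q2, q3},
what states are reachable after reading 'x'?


Apply transition on 'x' from each current state:
  d(q1, x) = q1
  d(q2, x) = q0
  d(q3, x) = q0

{q0, q1}


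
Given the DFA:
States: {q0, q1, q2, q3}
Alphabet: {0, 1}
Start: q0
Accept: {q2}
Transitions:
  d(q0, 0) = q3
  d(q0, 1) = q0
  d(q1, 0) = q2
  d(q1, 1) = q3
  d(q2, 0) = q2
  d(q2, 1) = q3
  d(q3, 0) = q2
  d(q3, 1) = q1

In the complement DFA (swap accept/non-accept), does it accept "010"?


Trace: q0 -> q3 -> q1 -> q2
Final: q2
Original accept: {q2}
Complement: q2 is in original accept

No, complement rejects (original accepts)


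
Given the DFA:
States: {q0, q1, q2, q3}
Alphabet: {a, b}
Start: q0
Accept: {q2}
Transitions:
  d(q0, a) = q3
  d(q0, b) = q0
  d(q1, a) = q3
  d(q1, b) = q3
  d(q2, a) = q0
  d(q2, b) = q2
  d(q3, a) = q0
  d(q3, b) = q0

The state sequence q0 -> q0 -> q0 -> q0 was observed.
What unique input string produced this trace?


Trace back each transition to find the symbol:
  q0 --[b]--> q0
  q0 --[b]--> q0
  q0 --[b]--> q0

"bbb"


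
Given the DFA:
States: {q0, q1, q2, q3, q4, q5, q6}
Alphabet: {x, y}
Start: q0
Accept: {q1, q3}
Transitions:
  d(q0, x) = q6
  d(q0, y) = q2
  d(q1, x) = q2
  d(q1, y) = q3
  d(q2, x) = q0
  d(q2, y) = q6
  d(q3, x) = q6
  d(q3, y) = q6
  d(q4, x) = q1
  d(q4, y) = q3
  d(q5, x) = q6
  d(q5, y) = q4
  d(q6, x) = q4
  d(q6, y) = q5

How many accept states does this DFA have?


Accept states listed: {q1, q3}
Counting: q1(1) q3(2)

2


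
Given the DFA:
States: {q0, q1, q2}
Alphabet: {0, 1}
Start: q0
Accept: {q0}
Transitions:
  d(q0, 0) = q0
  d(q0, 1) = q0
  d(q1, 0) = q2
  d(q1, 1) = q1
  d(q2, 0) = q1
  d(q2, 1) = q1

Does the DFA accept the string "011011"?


Trace: q0 -> q0 -> q0 -> q0 -> q0 -> q0 -> q0
Final state: q0
Accept states: {q0}

Yes, accepted (final state q0 is an accept state)


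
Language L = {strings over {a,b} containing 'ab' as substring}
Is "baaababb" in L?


'ab' occurs at index 3

Yes, "baaababb" is in L


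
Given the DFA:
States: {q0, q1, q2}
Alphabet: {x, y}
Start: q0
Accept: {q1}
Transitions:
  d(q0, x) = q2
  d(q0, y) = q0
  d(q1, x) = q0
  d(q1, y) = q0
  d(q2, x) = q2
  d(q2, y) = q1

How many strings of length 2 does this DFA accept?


Enumerating all length-2 strings:
  "xx" -> q2 [reject]
  "xy" -> q1 [accept]
  "yx" -> q2 [reject]
  "yy" -> q0 [reject]

1 out of 4


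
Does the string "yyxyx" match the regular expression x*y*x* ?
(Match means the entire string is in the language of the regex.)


|string| = 5; first = 'y'; last = 'x'

No, "yyxyx" does not match x*y*x*


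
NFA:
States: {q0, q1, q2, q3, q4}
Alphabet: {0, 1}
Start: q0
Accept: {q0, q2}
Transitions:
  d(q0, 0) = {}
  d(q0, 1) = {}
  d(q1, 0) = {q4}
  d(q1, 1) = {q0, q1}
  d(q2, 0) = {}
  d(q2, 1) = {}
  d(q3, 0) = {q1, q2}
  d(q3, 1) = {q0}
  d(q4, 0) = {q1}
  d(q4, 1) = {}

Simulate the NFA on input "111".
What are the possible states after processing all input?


Start: {q0}
  --1--> {}
  --1--> {}
  --1--> {}

{} (empty set, no valid transitions)


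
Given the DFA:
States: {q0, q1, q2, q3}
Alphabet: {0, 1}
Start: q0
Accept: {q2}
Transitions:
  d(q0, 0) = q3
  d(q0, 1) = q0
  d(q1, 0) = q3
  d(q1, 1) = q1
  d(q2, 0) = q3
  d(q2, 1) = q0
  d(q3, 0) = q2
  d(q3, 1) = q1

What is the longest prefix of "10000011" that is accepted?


Run the DFA, marking each prefix where the state is accepting:
  "" -> q0 [reject]
  "1" -> q0 [reject]
  "10" -> q3 [reject]
  "100" -> q2 [accept]
  "1000" -> q3 [reject]
  "10000" -> q2 [accept]
  "100000" -> q3 [reject]
  "1000001" -> q1 [reject]
  "10000011" -> q1 [reject]

"10000"


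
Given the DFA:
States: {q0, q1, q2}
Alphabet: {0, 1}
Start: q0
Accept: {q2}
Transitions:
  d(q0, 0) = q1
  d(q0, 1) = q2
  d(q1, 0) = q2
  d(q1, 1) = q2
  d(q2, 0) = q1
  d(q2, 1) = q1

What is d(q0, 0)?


Looking up transition d(q0, 0)

q1


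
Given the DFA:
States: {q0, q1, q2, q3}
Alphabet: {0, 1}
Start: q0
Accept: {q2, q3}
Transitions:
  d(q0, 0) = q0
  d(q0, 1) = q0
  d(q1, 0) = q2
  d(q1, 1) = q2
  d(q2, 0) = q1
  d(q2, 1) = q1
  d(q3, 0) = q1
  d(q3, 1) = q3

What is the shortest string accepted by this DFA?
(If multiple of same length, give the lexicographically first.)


BFS by string length (lex-first path to each state shown):
  len 0: q0<-""
  len 1: q0<-"0"
  len 2: q0<-"00"
  len 3: q0<-"000"
  len 4: q0<-"0000"
  len 5: q0<-"00000"
  len 6: q0<-"000000"
  len 7: q0<-"0000000"
  len 8: q0<-"00000000"

No string accepted (empty language)


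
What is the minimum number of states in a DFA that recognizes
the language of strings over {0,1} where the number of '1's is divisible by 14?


States track (count of '1') mod 14.
Need 14 states: one per remainder 0..13; accept = remainder 0.

14


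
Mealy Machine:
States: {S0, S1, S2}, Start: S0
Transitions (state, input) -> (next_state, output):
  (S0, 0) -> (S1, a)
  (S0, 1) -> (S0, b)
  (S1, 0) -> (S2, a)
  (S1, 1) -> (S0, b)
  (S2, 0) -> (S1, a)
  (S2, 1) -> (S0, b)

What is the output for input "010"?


Step-by-step:
  (S0, 0) -> (S1, a)
  (S1, 1) -> (S0, b)
  (S0, 0) -> (S1, a)

"aba"


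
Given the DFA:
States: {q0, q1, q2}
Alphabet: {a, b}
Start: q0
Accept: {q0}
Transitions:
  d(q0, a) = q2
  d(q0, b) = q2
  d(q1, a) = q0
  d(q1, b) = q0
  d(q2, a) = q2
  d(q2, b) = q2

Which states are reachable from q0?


BFS from q0:
  layer 0: {q0}
  layer 1: {q2}

{q0, q2}


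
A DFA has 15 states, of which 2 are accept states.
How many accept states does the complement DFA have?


Complement swaps accept and non-accept states.
15 - 2 = 13

13


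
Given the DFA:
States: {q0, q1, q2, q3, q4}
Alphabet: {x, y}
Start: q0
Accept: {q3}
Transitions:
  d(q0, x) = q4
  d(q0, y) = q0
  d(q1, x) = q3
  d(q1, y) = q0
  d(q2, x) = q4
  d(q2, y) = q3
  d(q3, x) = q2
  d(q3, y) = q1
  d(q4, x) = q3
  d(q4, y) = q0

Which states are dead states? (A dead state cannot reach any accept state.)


Forward reachability from each state:
  q0 -> reaches accept state q3 (live)
  q1 -> reaches accept state q3 (live)
  q2 -> reaches accept state q3 (live)
  q3 -> reaches accept state q3 (live)
  q4 -> reaches accept state q3 (live)

None (all states can reach an accept state)


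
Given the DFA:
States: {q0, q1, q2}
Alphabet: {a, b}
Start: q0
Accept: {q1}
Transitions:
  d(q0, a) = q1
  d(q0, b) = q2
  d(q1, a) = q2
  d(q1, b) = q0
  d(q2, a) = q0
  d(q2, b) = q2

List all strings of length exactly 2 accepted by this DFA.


All strings of length 2: 4 total
Accepted: 0

None


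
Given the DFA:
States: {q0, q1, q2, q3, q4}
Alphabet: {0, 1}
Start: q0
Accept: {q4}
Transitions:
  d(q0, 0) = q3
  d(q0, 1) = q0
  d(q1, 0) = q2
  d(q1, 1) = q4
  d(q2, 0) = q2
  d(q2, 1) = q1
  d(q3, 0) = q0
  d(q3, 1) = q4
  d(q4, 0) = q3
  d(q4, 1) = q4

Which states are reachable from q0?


BFS from q0:
  layer 0: {q0}
  layer 1: {q3}
  layer 2: {q4}

{q0, q3, q4}


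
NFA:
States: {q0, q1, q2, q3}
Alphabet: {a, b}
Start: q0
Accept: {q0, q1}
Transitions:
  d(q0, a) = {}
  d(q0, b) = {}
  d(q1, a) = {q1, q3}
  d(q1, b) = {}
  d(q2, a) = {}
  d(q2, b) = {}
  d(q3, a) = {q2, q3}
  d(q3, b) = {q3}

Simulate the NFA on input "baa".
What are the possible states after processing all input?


Start: {q0}
  --b--> {}
  --a--> {}
  --a--> {}

{} (empty set, no valid transitions)


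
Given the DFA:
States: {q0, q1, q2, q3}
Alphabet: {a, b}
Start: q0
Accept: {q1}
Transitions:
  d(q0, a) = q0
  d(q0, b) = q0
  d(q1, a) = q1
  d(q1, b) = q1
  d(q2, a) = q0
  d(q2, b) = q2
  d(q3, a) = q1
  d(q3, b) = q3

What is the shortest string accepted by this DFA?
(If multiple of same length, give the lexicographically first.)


BFS by string length (lex-first path to each state shown):
  len 0: q0<-""
  len 1: q0<-"a"
  len 2: q0<-"aa"
  len 3: q0<-"aaa"
  len 4: q0<-"aaaa"
  len 5: q0<-"aaaaa"
  len 6: q0<-"aaaaaa"
  len 7: q0<-"aaaaaaa"
  len 8: q0<-"aaaaaaaa"

No string accepted (empty language)


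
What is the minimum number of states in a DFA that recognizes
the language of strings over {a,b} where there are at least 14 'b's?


States: count = 0, 1, ..., 13, and a final '>= 14' state.
Total: 14 + 1 = 15. Accept = '>= 14' state.

15


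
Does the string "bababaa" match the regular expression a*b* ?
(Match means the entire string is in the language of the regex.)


|string| = 7; first = 'b'; last = 'a'

No, "bababaa" does not match a*b*


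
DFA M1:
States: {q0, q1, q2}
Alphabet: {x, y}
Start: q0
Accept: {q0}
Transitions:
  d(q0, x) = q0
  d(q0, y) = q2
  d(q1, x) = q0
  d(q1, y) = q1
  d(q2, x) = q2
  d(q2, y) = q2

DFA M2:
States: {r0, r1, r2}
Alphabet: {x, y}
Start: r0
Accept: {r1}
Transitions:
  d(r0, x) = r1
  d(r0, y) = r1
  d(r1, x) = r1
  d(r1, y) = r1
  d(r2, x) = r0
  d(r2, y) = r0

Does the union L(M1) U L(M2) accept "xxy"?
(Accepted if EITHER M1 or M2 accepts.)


M1: final=q2 accepted=False
M2: final=r1 accepted=True

Yes, union accepts


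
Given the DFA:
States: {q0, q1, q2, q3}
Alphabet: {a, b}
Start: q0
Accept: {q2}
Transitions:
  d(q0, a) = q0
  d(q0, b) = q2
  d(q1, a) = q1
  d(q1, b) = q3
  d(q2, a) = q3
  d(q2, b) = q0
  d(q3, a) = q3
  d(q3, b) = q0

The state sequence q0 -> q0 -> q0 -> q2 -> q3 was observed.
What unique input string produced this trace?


Trace back each transition to find the symbol:
  q0 --[a]--> q0
  q0 --[a]--> q0
  q0 --[b]--> q2
  q2 --[a]--> q3

"aaba"


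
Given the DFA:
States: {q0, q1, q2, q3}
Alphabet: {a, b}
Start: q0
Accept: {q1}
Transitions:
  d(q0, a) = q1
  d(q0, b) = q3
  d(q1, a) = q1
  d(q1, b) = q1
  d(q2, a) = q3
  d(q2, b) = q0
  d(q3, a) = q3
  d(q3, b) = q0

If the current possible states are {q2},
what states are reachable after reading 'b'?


Apply transition on 'b' from each current state:
  d(q2, b) = q0

{q0}


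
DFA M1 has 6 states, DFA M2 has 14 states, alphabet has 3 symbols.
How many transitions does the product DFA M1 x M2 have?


Product DFA has 6 * 14 = 84 states.
Each has 3 transitions: 84 * 3 = 252

252


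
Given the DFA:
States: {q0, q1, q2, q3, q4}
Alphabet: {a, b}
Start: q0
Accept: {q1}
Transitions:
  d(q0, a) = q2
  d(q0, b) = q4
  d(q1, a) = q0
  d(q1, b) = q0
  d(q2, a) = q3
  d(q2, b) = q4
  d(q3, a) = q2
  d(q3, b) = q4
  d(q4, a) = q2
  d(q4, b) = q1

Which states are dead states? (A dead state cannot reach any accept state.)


Forward reachability from each state:
  q0 -> reaches accept state q1 (live)
  q1 -> reaches accept state q1 (live)
  q2 -> reaches accept state q1 (live)
  q3 -> reaches accept state q1 (live)
  q4 -> reaches accept state q1 (live)

None (all states can reach an accept state)


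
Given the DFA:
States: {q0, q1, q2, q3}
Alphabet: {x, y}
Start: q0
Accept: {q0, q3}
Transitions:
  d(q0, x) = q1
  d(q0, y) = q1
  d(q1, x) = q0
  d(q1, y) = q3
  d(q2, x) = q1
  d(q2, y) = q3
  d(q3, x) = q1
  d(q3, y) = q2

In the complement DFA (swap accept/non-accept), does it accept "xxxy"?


Trace: q0 -> q1 -> q0 -> q1 -> q3
Final: q3
Original accept: {q0, q3}
Complement: q3 is in original accept

No, complement rejects (original accepts)


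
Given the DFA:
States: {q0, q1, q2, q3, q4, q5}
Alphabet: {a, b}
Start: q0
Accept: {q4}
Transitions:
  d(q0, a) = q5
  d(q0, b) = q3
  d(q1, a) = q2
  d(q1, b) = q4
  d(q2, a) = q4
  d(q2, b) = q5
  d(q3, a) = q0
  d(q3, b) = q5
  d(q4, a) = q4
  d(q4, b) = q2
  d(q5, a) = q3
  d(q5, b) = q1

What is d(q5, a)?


Looking up transition d(q5, a)

q3


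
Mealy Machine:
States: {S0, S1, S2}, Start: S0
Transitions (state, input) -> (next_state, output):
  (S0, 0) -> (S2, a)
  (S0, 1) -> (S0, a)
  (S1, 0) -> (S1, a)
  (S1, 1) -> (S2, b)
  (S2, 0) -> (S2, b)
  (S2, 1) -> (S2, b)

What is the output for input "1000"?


Step-by-step:
  (S0, 1) -> (S0, a)
  (S0, 0) -> (S2, a)
  (S2, 0) -> (S2, b)
  (S2, 0) -> (S2, b)

"aabb"


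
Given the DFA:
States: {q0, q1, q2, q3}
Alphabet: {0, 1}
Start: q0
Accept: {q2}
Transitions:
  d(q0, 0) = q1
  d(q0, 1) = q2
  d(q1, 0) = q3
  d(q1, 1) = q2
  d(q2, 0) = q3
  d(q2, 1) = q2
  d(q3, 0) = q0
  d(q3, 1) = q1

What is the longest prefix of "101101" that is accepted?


Run the DFA, marking each prefix where the state is accepting:
  "" -> q0 [reject]
  "1" -> q2 [accept]
  "10" -> q3 [reject]
  "101" -> q1 [reject]
  "1011" -> q2 [accept]
  "10110" -> q3 [reject]
  "101101" -> q1 [reject]

"1011"


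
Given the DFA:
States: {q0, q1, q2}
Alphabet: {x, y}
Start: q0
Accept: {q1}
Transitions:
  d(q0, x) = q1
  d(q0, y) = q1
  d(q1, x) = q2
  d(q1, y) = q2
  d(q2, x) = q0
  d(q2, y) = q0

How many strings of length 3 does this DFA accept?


Enumerating all length-3 strings:
  "xxx" -> q0 [reject]
  "xxy" -> q0 [reject]
  "xyx" -> q0 [reject]
  "xyy" -> q0 [reject]
  "yxx" -> q0 [reject]
  "yxy" -> q0 [reject]
  "yyx" -> q0 [reject]
  "yyy" -> q0 [reject]

0 out of 8


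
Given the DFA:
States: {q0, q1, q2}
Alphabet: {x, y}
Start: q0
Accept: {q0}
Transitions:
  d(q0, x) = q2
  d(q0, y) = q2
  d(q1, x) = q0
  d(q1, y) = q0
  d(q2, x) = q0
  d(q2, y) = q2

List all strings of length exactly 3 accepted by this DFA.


All strings of length 3: 8 total
Accepted: 2

"xyx", "yyx"


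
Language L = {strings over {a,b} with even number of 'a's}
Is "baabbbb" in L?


count('a') = 2; 2 mod 2 = 0

Yes, "baabbbb" is in L


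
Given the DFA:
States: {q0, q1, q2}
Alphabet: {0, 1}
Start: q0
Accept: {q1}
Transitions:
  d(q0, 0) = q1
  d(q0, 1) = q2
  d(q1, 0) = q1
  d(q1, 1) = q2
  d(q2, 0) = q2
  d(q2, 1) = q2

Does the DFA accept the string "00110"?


Trace: q0 -> q1 -> q1 -> q2 -> q2 -> q2
Final state: q2
Accept states: {q1}

No, rejected (final state q2 is not an accept state)


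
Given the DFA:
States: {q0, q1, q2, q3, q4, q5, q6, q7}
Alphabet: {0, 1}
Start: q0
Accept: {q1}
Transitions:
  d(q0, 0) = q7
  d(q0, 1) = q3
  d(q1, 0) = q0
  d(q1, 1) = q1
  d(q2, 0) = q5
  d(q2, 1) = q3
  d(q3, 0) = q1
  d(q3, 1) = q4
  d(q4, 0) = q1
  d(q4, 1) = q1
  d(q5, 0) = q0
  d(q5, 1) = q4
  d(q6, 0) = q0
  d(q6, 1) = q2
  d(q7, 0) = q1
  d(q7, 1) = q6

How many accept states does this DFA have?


Accept states listed: {q1}
Counting: q1(1)

1


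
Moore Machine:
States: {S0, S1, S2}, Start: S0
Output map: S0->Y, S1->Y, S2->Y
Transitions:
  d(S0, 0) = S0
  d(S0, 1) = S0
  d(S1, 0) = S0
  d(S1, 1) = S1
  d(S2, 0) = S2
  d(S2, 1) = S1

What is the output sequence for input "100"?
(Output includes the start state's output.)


Start: S0 (output Y)
  --1--> S0 (output Y)
  --0--> S0 (output Y)
  --0--> S0 (output Y)

"YYYY"


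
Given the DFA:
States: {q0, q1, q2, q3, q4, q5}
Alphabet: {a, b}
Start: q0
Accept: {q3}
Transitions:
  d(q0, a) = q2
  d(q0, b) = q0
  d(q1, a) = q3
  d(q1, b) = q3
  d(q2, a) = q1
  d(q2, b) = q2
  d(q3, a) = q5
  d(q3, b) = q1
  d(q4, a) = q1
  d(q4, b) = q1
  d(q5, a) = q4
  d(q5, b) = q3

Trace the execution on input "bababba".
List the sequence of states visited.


Input: bababba
d(q0, b) = q0
d(q0, a) = q2
d(q2, b) = q2
d(q2, a) = q1
d(q1, b) = q3
d(q3, b) = q1
d(q1, a) = q3


q0 -> q0 -> q2 -> q2 -> q1 -> q3 -> q1 -> q3


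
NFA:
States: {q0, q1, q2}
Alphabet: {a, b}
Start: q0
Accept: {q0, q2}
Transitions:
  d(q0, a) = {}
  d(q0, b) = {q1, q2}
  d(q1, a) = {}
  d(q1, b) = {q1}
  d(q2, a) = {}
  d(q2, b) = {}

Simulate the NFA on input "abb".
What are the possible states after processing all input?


Start: {q0}
  --a--> {}
  --b--> {}
  --b--> {}

{} (empty set, no valid transitions)


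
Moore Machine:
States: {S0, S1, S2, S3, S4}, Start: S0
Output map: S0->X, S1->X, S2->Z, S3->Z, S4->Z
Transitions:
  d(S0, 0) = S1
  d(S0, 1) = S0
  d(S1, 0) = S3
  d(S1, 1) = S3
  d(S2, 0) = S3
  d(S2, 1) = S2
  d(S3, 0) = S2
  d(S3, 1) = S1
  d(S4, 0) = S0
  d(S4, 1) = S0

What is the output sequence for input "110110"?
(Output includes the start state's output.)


Start: S0 (output X)
  --1--> S0 (output X)
  --1--> S0 (output X)
  --0--> S1 (output X)
  --1--> S3 (output Z)
  --1--> S1 (output X)
  --0--> S3 (output Z)

"XXXXZXZ"


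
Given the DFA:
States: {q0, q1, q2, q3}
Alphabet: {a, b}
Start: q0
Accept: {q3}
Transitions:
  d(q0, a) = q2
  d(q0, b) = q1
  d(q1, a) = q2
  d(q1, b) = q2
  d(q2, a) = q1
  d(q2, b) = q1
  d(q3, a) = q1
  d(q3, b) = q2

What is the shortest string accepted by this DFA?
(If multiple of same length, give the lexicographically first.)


BFS by string length (lex-first path to each state shown):
  len 0: q0<-""
  len 1: q1<-"b", q2<-"a"
  len 2: q1<-"aa", q2<-"ba"
  len 3: q1<-"baa", q2<-"aaa"
  len 4: q1<-"aaaa", q2<-"baaa"
  len 5: q1<-"baaaa", q2<-"aaaaa"
  len 6: q1<-"aaaaaa", q2<-"baaaaa"
  len 7: q1<-"baaaaaa", q2<-"aaaaaaa"
  len 8: q1<-"aaaaaaaa", q2<-"baaaaaaa"

No string accepted (empty language)


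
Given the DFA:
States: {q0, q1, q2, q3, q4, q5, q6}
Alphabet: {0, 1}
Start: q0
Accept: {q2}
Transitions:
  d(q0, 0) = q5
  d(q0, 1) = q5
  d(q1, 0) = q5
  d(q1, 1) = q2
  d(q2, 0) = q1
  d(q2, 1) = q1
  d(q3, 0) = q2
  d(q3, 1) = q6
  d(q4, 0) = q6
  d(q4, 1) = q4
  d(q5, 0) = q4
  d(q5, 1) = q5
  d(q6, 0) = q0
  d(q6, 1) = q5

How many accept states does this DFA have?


Accept states listed: {q2}
Counting: q2(1)

1


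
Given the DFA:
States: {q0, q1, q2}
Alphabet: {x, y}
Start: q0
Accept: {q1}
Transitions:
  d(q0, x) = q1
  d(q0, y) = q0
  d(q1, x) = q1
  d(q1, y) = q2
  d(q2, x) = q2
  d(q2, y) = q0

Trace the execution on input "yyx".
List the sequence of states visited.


Input: yyx
d(q0, y) = q0
d(q0, y) = q0
d(q0, x) = q1


q0 -> q0 -> q0 -> q1


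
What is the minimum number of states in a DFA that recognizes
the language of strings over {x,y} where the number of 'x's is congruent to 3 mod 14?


States track (count of 'x') mod 14.
Need 14 states: one per remainder 0..13; accept = remainder 3.

14


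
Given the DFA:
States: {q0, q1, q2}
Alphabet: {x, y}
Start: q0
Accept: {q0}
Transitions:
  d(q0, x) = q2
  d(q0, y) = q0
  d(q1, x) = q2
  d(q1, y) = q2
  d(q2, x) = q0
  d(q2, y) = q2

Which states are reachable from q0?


BFS from q0:
  layer 0: {q0}
  layer 1: {q2}

{q0, q2}


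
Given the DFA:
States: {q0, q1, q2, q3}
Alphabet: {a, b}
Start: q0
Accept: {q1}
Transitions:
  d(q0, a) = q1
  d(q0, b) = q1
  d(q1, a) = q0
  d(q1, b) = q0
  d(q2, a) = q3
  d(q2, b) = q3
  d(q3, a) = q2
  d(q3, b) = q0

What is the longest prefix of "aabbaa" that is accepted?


Run the DFA, marking each prefix where the state is accepting:
  "" -> q0 [reject]
  "a" -> q1 [accept]
  "aa" -> q0 [reject]
  "aab" -> q1 [accept]
  "aabb" -> q0 [reject]
  "aabba" -> q1 [accept]
  "aabbaa" -> q0 [reject]

"aabba"


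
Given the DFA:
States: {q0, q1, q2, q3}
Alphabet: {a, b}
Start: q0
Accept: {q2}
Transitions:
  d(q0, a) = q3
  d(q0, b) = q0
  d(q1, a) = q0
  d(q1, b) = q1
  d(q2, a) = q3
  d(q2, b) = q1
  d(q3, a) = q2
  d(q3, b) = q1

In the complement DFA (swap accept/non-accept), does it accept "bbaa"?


Trace: q0 -> q0 -> q0 -> q3 -> q2
Final: q2
Original accept: {q2}
Complement: q2 is in original accept

No, complement rejects (original accepts)


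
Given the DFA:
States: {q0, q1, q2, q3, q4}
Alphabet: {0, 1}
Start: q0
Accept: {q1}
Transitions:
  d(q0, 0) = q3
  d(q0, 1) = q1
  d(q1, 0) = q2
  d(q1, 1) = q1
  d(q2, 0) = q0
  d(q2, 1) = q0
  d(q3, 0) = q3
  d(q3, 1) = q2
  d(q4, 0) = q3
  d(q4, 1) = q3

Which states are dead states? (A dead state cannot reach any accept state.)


Forward reachability from each state:
  q0 -> reaches accept state q1 (live)
  q1 -> reaches accept state q1 (live)
  q2 -> reaches accept state q1 (live)
  q3 -> reaches accept state q1 (live)
  q4 -> reaches accept state q1 (live)

None (all states can reach an accept state)


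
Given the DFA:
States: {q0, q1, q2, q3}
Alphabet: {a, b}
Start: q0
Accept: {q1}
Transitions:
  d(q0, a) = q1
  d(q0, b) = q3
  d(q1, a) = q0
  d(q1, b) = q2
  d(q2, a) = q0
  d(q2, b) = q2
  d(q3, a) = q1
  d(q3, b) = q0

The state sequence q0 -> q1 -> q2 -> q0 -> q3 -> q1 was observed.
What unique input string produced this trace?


Trace back each transition to find the symbol:
  q0 --[a]--> q1
  q1 --[b]--> q2
  q2 --[a]--> q0
  q0 --[b]--> q3
  q3 --[a]--> q1

"ababa"


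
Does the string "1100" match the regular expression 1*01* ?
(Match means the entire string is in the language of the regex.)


|string| = 4; first = '1'; last = '0'

No, "1100" does not match 1*01*


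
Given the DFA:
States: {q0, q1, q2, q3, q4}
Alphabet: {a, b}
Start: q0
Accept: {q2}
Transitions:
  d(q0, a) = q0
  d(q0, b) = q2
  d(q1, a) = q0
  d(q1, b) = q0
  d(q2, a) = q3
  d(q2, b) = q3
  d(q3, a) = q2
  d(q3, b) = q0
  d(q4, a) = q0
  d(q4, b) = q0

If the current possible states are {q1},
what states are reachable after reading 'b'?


Apply transition on 'b' from each current state:
  d(q1, b) = q0

{q0}


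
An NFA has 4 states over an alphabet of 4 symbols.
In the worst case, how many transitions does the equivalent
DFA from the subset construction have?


Subset construction: one DFA state per subset of NFA states = 2^4 = 16 states.
Each DFA state has 4 outgoing transitions: 16 * 4 = 64

64


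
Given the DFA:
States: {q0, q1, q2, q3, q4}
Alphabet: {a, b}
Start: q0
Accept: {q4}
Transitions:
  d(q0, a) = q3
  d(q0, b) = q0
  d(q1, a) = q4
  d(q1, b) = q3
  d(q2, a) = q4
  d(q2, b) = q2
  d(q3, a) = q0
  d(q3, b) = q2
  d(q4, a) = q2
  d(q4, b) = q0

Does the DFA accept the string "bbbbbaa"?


Trace: q0 -> q0 -> q0 -> q0 -> q0 -> q0 -> q3 -> q0
Final state: q0
Accept states: {q4}

No, rejected (final state q0 is not an accept state)


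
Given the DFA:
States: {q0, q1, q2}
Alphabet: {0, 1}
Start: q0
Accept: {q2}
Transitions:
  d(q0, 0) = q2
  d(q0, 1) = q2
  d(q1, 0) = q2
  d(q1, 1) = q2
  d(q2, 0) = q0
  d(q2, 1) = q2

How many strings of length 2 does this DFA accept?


Enumerating all length-2 strings:
  "00" -> q0 [reject]
  "01" -> q2 [accept]
  "10" -> q0 [reject]
  "11" -> q2 [accept]

2 out of 4


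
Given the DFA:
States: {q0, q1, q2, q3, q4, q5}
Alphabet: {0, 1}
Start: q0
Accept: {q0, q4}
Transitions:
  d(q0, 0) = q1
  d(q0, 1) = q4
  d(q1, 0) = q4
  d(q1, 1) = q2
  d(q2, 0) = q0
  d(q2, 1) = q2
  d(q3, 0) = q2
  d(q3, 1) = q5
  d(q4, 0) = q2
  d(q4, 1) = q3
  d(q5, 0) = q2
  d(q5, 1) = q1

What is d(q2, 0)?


Looking up transition d(q2, 0)

q0


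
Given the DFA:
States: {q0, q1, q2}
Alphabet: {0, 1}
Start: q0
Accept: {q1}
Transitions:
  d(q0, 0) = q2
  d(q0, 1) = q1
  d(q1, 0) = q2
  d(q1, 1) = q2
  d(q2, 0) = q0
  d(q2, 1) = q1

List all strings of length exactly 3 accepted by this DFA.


All strings of length 3: 8 total
Accepted: 3

"001", "101", "111"


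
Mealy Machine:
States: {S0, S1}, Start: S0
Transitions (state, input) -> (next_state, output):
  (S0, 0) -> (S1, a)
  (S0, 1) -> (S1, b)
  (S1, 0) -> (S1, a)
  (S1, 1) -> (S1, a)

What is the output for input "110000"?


Step-by-step:
  (S0, 1) -> (S1, b)
  (S1, 1) -> (S1, a)
  (S1, 0) -> (S1, a)
  (S1, 0) -> (S1, a)
  (S1, 0) -> (S1, a)
  (S1, 0) -> (S1, a)

"baaaaa"


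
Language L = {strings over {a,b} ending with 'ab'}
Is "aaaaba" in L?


last two symbols = 'ba'

No, "aaaaba" is not in L


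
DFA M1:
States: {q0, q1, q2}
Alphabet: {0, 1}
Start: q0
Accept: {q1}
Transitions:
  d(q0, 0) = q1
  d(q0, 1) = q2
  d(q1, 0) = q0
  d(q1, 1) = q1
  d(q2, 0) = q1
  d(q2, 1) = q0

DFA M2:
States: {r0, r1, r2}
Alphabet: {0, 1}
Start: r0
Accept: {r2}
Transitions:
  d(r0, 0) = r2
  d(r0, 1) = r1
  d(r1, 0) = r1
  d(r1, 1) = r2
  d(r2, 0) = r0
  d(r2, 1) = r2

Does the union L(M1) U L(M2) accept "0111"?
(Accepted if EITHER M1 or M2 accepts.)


M1: final=q1 accepted=True
M2: final=r2 accepted=True

Yes, union accepts


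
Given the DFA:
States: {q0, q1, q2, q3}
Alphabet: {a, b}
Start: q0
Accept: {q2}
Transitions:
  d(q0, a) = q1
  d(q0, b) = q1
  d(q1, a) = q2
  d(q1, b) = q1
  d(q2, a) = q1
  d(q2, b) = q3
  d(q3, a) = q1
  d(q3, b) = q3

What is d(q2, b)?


Looking up transition d(q2, b)

q3


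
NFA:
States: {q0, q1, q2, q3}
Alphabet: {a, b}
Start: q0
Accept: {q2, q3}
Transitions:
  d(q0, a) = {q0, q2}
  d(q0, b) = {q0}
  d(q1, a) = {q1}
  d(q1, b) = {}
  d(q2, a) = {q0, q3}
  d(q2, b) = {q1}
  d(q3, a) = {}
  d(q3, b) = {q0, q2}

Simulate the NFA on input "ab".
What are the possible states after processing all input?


Start: {q0}
  --a--> {q0, q2}
  --b--> {q0, q1}

{q0, q1}


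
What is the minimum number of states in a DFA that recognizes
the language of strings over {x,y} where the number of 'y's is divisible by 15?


States track (count of 'y') mod 15.
Need 15 states: one per remainder 0..14; accept = remainder 0.

15


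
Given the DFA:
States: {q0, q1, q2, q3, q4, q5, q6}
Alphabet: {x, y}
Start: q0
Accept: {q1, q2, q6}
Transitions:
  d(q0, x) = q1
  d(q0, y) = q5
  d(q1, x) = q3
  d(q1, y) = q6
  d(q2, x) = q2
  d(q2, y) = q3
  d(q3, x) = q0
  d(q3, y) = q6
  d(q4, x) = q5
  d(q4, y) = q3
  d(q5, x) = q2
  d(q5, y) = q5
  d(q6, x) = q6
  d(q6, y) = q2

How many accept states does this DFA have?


Accept states listed: {q1, q2, q6}
Counting: q1(1) q2(2) q6(3)

3


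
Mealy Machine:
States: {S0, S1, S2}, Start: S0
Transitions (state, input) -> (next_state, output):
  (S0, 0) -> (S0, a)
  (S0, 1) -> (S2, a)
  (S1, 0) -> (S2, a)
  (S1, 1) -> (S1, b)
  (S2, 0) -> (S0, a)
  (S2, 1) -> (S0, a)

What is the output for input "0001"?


Step-by-step:
  (S0, 0) -> (S0, a)
  (S0, 0) -> (S0, a)
  (S0, 0) -> (S0, a)
  (S0, 1) -> (S2, a)

"aaaa"


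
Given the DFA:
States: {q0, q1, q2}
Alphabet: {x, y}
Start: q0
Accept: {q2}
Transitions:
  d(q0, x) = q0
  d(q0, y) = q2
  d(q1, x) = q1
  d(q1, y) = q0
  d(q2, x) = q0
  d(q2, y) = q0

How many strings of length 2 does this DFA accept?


Enumerating all length-2 strings:
  "xx" -> q0 [reject]
  "xy" -> q2 [accept]
  "yx" -> q0 [reject]
  "yy" -> q0 [reject]

1 out of 4


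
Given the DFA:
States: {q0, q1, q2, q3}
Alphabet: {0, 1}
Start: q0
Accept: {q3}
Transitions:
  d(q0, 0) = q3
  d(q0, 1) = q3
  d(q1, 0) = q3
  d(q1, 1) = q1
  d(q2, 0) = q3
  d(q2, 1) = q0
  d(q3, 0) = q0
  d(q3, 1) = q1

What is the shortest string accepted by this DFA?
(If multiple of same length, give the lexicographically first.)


BFS by string length (lex-first path to each state shown):
  len 0: q0<-""
  len 1: q3<-"0"
Found accept state at length 1.

"0"


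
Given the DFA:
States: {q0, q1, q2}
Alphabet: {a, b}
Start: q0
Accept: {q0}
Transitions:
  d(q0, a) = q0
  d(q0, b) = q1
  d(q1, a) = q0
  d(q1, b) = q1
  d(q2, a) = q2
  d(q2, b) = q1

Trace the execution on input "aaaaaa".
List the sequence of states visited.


Input: aaaaaa
d(q0, a) = q0
d(q0, a) = q0
d(q0, a) = q0
d(q0, a) = q0
d(q0, a) = q0
d(q0, a) = q0


q0 -> q0 -> q0 -> q0 -> q0 -> q0 -> q0


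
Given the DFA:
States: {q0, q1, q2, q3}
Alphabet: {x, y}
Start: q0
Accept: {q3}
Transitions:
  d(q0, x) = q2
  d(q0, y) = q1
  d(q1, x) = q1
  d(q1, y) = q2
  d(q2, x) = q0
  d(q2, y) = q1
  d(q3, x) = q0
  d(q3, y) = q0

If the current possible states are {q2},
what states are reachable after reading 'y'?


Apply transition on 'y' from each current state:
  d(q2, y) = q1

{q1}


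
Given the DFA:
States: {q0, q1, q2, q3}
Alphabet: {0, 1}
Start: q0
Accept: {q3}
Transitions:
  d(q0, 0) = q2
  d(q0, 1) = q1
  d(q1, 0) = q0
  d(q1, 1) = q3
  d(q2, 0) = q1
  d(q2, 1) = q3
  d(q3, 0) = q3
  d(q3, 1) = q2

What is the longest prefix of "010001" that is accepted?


Run the DFA, marking each prefix where the state is accepting:
  "" -> q0 [reject]
  "0" -> q2 [reject]
  "01" -> q3 [accept]
  "010" -> q3 [accept]
  "0100" -> q3 [accept]
  "01000" -> q3 [accept]
  "010001" -> q2 [reject]

"01000"


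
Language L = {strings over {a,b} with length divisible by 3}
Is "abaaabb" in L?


length = 7; 7 mod 3 = 1

No, "abaaabb" is not in L


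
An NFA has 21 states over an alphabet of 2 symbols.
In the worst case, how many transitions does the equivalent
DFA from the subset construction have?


Subset construction: one DFA state per subset of NFA states = 2^21 = 2097152 states.
Each DFA state has 2 outgoing transitions: 2097152 * 2 = 4194304

4194304


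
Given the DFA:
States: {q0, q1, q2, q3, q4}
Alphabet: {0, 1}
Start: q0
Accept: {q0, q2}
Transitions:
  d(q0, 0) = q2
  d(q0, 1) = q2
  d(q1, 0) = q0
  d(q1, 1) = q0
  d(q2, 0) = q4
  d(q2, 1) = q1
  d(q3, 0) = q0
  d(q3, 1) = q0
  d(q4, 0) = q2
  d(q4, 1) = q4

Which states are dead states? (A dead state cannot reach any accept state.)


Forward reachability from each state:
  q0 -> reaches accept state q0 (live)
  q1 -> reaches accept state q0 (live)
  q2 -> reaches accept state q0 (live)
  q3 -> reaches accept state q0 (live)
  q4 -> reaches accept state q0 (live)

None (all states can reach an accept state)


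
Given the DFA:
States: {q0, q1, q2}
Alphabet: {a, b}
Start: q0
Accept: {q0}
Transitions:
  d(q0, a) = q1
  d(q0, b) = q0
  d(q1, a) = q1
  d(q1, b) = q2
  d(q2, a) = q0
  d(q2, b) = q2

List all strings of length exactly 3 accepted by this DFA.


All strings of length 3: 8 total
Accepted: 2

"aba", "bbb"


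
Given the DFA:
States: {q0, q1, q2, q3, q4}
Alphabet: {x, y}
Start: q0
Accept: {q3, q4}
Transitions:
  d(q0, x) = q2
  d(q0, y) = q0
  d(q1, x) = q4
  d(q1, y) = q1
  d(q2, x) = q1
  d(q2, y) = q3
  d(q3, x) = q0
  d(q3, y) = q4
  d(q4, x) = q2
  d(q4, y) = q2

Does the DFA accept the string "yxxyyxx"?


Trace: q0 -> q0 -> q2 -> q1 -> q1 -> q1 -> q4 -> q2
Final state: q2
Accept states: {q3, q4}

No, rejected (final state q2 is not an accept state)


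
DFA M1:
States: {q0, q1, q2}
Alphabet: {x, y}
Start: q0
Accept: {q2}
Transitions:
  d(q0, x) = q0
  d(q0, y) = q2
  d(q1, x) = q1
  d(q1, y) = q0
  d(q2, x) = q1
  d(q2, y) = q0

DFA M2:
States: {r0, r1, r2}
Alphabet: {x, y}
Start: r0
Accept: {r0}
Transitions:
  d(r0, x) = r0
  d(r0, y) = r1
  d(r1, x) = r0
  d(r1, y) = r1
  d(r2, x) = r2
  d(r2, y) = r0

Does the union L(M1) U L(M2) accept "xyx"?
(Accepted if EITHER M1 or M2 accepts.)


M1: final=q1 accepted=False
M2: final=r0 accepted=True

Yes, union accepts


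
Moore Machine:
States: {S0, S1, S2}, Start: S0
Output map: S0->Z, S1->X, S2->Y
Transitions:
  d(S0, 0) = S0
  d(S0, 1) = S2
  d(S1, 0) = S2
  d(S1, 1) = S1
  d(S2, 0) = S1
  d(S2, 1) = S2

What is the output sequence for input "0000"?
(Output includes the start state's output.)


Start: S0 (output Z)
  --0--> S0 (output Z)
  --0--> S0 (output Z)
  --0--> S0 (output Z)
  --0--> S0 (output Z)

"ZZZZZ"


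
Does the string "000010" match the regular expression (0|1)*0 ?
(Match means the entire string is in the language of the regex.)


|string| = 6; first = '0'; last = '0'

Yes, "000010" matches (0|1)*0


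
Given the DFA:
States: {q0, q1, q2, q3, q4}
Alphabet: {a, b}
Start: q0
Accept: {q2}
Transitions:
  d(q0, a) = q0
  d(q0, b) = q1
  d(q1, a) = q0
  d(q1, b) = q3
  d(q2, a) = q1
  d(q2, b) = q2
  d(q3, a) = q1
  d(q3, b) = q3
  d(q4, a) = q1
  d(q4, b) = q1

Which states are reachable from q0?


BFS from q0:
  layer 0: {q0}
  layer 1: {q1}
  layer 2: {q3}

{q0, q1, q3}


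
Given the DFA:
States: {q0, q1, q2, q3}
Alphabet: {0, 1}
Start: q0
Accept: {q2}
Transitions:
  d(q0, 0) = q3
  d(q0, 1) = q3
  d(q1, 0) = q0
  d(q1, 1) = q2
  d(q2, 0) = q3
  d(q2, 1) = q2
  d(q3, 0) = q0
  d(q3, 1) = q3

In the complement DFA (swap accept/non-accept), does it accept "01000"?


Trace: q0 -> q3 -> q3 -> q0 -> q3 -> q0
Final: q0
Original accept: {q2}
Complement: q0 is not in original accept

Yes, complement accepts (original rejects)


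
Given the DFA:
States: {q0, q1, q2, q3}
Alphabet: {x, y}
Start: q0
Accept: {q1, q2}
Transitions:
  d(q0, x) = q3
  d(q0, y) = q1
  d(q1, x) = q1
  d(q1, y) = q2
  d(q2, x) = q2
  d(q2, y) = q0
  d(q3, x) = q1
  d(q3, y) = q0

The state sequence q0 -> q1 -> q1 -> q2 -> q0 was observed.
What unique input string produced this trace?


Trace back each transition to find the symbol:
  q0 --[y]--> q1
  q1 --[x]--> q1
  q1 --[y]--> q2
  q2 --[y]--> q0

"yxyy"


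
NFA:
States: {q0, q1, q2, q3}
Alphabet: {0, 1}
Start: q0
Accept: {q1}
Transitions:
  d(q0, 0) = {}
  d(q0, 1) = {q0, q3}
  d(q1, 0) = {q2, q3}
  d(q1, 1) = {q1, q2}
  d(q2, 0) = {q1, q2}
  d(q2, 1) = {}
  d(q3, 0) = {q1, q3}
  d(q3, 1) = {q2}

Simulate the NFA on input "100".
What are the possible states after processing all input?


Start: {q0}
  --1--> {q0, q3}
  --0--> {q1, q3}
  --0--> {q1, q2, q3}

{q1, q2, q3}


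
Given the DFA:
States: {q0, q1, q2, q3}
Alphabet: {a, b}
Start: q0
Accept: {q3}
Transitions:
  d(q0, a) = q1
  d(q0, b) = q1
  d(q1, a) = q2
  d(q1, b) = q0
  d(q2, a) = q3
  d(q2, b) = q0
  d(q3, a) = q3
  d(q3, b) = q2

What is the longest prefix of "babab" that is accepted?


Run the DFA, marking each prefix where the state is accepting:
  "" -> q0 [reject]
  "b" -> q1 [reject]
  "ba" -> q2 [reject]
  "bab" -> q0 [reject]
  "baba" -> q1 [reject]
  "babab" -> q0 [reject]

No prefix is accepted


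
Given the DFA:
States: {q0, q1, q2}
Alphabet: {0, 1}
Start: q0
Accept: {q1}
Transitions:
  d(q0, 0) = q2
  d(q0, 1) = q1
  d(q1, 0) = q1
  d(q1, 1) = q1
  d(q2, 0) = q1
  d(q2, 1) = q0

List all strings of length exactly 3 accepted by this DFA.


All strings of length 3: 8 total
Accepted: 7

"000", "001", "011", "100", "101", "110", "111"


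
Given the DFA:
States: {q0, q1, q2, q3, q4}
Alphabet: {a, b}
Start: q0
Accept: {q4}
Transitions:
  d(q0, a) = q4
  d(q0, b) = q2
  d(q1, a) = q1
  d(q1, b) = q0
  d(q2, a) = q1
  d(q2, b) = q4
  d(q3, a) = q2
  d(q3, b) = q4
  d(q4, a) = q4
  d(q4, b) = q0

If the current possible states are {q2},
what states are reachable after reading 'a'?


Apply transition on 'a' from each current state:
  d(q2, a) = q1

{q1}


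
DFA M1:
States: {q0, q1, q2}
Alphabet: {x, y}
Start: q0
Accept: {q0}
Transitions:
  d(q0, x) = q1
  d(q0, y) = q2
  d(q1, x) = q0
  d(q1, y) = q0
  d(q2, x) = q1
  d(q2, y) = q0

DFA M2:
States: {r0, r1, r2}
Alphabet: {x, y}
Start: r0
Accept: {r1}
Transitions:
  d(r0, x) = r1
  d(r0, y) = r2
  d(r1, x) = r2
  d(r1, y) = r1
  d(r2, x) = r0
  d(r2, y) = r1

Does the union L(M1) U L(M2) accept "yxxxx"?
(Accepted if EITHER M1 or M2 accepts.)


M1: final=q0 accepted=True
M2: final=r0 accepted=False

Yes, union accepts


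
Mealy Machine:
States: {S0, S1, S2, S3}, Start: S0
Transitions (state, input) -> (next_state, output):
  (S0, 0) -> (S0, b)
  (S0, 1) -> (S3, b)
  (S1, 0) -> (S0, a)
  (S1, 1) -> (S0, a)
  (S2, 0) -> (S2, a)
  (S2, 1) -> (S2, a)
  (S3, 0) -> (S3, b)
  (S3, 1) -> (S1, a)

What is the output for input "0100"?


Step-by-step:
  (S0, 0) -> (S0, b)
  (S0, 1) -> (S3, b)
  (S3, 0) -> (S3, b)
  (S3, 0) -> (S3, b)

"bbbb"


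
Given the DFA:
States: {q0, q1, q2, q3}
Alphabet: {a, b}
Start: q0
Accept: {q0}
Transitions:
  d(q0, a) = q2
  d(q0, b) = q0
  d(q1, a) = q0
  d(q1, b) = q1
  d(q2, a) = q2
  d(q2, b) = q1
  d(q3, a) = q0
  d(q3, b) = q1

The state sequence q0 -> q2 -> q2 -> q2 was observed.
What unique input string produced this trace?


Trace back each transition to find the symbol:
  q0 --[a]--> q2
  q2 --[a]--> q2
  q2 --[a]--> q2

"aaa"


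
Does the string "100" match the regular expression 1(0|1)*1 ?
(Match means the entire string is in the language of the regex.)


|string| = 3; first = '1'; last = '0'

No, "100" does not match 1(0|1)*1


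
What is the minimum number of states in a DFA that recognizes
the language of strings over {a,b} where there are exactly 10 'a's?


States: count = 0, 1, ..., 10 (that's 11 states), plus a dead state for count > 10.
Total: 11 + 1 = 12. Accept = count-10 state.

12


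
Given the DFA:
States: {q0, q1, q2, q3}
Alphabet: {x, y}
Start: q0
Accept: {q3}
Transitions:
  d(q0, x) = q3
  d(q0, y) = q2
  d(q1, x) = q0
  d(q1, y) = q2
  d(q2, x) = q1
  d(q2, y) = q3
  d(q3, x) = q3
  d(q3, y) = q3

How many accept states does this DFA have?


Accept states listed: {q3}
Counting: q3(1)

1


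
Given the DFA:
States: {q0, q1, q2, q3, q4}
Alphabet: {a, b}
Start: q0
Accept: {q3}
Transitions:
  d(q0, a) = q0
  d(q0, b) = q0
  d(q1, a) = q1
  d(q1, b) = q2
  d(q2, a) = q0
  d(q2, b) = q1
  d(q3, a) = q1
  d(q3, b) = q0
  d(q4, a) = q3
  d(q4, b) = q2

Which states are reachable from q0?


BFS from q0:
  layer 0: {q0}

{q0}


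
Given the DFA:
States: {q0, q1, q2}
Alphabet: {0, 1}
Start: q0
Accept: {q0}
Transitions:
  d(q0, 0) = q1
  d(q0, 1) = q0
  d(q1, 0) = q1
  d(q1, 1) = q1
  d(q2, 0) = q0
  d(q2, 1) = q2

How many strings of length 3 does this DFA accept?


Enumerating all length-3 strings:
  "000" -> q1 [reject]
  "001" -> q1 [reject]
  "010" -> q1 [reject]
  "011" -> q1 [reject]
  "100" -> q1 [reject]
  "101" -> q1 [reject]
  "110" -> q1 [reject]
  "111" -> q0 [accept]

1 out of 8


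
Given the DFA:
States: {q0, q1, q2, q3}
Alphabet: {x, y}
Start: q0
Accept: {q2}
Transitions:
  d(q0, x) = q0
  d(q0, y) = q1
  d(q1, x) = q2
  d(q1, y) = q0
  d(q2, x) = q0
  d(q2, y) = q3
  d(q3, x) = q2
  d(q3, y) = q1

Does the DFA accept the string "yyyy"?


Trace: q0 -> q1 -> q0 -> q1 -> q0
Final state: q0
Accept states: {q2}

No, rejected (final state q0 is not an accept state)


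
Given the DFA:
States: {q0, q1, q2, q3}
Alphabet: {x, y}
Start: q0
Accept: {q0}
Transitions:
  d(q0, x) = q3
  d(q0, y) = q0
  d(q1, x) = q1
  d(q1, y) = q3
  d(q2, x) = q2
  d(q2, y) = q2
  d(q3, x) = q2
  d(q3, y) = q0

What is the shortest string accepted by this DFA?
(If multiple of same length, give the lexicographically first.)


BFS by string length (lex-first path to each state shown):
  len 0: q0<-""
Found accept state at length 0.

"" (empty string)


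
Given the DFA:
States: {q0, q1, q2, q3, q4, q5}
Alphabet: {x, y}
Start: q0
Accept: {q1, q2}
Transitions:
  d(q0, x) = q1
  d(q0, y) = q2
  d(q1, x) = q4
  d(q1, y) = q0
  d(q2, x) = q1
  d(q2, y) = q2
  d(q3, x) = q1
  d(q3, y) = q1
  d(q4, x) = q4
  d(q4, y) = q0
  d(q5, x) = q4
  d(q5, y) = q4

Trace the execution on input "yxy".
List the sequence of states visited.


Input: yxy
d(q0, y) = q2
d(q2, x) = q1
d(q1, y) = q0


q0 -> q2 -> q1 -> q0


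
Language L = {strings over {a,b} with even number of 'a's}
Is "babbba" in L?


count('a') = 2; 2 mod 2 = 0

Yes, "babbba" is in L


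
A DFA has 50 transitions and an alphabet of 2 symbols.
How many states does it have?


Each state has exactly one transition per symbol.
states = transitions / |alphabet| = 50 / 2 = 25

25


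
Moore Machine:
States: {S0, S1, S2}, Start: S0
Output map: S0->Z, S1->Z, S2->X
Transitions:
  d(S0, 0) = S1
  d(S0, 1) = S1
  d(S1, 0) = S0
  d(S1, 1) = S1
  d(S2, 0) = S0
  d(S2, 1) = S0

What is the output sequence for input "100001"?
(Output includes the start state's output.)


Start: S0 (output Z)
  --1--> S1 (output Z)
  --0--> S0 (output Z)
  --0--> S1 (output Z)
  --0--> S0 (output Z)
  --0--> S1 (output Z)
  --1--> S1 (output Z)

"ZZZZZZZ"


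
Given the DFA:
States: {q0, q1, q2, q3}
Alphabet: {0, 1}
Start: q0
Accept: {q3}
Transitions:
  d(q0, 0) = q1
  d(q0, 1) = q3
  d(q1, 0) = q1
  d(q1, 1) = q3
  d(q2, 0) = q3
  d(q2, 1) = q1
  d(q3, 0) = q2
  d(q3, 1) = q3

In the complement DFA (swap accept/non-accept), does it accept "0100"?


Trace: q0 -> q1 -> q3 -> q2 -> q3
Final: q3
Original accept: {q3}
Complement: q3 is in original accept

No, complement rejects (original accepts)


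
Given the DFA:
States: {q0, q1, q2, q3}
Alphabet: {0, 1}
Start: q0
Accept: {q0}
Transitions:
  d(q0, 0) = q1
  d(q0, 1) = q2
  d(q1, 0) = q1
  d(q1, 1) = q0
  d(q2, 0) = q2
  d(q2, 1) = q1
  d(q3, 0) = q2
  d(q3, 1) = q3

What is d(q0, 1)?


Looking up transition d(q0, 1)

q2
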